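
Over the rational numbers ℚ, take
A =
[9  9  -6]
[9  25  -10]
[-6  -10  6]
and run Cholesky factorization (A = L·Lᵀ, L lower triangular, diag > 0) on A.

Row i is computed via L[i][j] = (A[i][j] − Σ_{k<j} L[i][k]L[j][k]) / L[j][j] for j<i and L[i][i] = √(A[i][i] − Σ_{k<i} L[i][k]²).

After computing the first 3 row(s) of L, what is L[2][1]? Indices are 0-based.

L[2][1] = -1

Step 1: L[0][0] = √(9) = 3.
  L[1][0] = (9) / L[0][0] = 3.
Step 2: L[1][1] = √(16) = 4.
  L[2][0] = (-6) / L[0][0] = -2.
  L[2][1] = (-4) / L[1][1] = -1.
Step 3: L[2][2] = √(1) = 1.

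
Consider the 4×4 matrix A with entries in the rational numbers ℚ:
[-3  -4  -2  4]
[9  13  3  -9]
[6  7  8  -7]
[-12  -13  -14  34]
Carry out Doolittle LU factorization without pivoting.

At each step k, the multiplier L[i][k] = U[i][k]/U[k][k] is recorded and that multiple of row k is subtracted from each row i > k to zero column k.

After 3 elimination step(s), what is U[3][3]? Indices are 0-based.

U[3][3] = -3

k=0: U[0][0]=-3
  eliminate (1,0): mult=-3, new row 1: (0, 1, -3, 3); set L[1][0]=-3
  eliminate (2,0): mult=-2, new row 2: (0, -1, 4, 1); set L[2][0]=-2
  eliminate (3,0): mult=4, new row 3: (0, 3, -6, 18); set L[3][0]=4
k=1: U[1][1]=1
  eliminate (2,1): mult=-1, new row 2: (0, 0, 1, 4); set L[2][1]=-1
  eliminate (3,1): mult=3, new row 3: (0, 0, 3, 9); set L[3][1]=3
k=2: U[2][2]=1
  eliminate (3,2): mult=3, new row 3: (0, 0, 0, -3); set L[3][2]=3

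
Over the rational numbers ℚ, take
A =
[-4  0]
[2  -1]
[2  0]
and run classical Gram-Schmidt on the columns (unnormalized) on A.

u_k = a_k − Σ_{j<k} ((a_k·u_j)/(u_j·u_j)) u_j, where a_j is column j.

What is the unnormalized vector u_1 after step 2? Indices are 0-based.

u_1 = (-1/3, -5/6, 1/6)

Step 1: u_0 = a_0 = (-4, 2, 2).
Step 2: u_1 = a_1 − (-1/12)·u_0 = (-1/3, -5/6, 1/6).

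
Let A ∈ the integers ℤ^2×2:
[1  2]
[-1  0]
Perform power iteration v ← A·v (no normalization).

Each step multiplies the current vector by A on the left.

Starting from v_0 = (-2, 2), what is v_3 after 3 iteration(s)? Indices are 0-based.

v_0 = (-2, 2).
v_1 = A·v_0 = (2, 2).
v_2 = A·v_1 = (6, -2).
v_3 = A·v_2 = (2, -6).

v_3 = (2, -6)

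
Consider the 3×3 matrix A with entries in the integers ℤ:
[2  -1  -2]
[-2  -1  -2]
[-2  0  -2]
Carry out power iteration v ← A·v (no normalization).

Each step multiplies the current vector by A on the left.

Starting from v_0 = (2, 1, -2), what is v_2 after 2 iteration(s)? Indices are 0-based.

v_0 = (2, 1, -2).
v_1 = A·v_0 = (7, -1, 0).
v_2 = A·v_1 = (15, -13, -14).

v_2 = (15, -13, -14)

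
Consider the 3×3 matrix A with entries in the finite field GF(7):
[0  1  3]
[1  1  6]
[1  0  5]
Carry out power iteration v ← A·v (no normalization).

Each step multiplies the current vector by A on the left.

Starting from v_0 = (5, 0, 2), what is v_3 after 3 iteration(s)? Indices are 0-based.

v_0 = (5, 0, 2).
v_1 = A·v_0 = (6, 3, 1).
v_2 = A·v_1 = (6, 1, 4).
v_3 = A·v_2 = (6, 3, 5).

v_3 = (6, 3, 5)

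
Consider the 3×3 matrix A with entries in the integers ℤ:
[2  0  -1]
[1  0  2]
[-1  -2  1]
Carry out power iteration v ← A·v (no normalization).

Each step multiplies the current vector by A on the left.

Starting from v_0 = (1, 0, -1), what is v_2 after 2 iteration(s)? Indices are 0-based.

v_2 = (8, -1, -3)

v_0 = (1, 0, -1).
v_1 = A·v_0 = (3, -1, -2).
v_2 = A·v_1 = (8, -1, -3).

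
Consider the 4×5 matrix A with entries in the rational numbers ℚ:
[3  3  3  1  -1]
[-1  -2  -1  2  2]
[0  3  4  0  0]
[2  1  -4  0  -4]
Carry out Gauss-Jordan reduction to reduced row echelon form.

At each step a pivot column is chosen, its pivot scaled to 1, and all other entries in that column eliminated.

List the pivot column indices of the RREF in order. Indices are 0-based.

pivot columns: 0, 1, 2, 3

step 1: normalize row 0 (÷3) = (1, 1, 1, 1/3, -1/3)
  row 1: subtract -1×row0 = (0, -1, 0, 7/3, 5/3)
  row 3: subtract 2×row0 = (0, -1, -6, -2/3, -10/3)
step 2: normalize row 1 (÷-1) = (0, 1, 0, -7/3, -5/3)
  row 0: subtract 1×row1 = (1, 0, 1, 8/3, 4/3)
  row 2: subtract 3×row1 = (0, 0, 4, 7, 5)
  row 3: subtract -1×row1 = (0, 0, -6, -3, -5)
step 3: normalize row 2 (÷4) = (0, 0, 1, 7/4, 5/4)
  row 0: subtract 1×row2 = (1, 0, 0, 11/12, 1/12)
  row 3: subtract -6×row2 = (0, 0, 0, 15/2, 5/2)
step 4: normalize row 3 (÷15/2) = (0, 0, 0, 1, 1/3)
  row 0: subtract 11/12×row3 = (1, 0, 0, 0, -2/9)
  row 1: subtract -7/3×row3 = (0, 1, 0, 0, -8/9)
  row 2: subtract 7/4×row3 = (0, 0, 1, 0, 2/3)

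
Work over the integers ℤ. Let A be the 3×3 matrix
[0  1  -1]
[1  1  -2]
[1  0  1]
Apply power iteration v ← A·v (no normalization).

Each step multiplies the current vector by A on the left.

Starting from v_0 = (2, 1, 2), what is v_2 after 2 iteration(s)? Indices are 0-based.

v_2 = (-5, -10, 3)

v_0 = (2, 1, 2).
v_1 = A·v_0 = (-1, -1, 4).
v_2 = A·v_1 = (-5, -10, 3).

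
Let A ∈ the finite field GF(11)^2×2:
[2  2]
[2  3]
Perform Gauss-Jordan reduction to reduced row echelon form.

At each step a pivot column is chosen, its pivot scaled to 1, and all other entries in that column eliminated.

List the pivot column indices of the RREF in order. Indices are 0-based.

pivot(0,0)=2: scale R0 → (1, 1)
  clear (1,0): R1 −= (2)R0 → (0, 1)
pivot(1,1)=1: scale R1 → (0, 1)
  clear (0,1): R0 −= (1)R1 → (1, 0)

pivot columns: 0, 1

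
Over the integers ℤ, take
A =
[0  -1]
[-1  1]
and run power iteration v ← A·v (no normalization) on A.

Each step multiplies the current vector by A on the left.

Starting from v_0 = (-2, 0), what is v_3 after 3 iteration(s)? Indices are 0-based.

v_0 = (-2, 0).
v_1 = A·v_0 = (0, 2).
v_2 = A·v_1 = (-2, 2).
v_3 = A·v_2 = (-2, 4).

v_3 = (-2, 4)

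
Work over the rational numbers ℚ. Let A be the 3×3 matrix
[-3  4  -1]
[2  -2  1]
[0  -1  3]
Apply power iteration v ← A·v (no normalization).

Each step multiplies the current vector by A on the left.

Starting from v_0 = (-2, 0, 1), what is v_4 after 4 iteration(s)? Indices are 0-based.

v_0 = (-2, 0, 1).
v_1 = A·v_0 = (5, -3, 3).
v_2 = A·v_1 = (-30, 19, 12).
v_3 = A·v_2 = (154, -86, 17).
v_4 = A·v_3 = (-823, 497, 137).

v_4 = (-823, 497, 137)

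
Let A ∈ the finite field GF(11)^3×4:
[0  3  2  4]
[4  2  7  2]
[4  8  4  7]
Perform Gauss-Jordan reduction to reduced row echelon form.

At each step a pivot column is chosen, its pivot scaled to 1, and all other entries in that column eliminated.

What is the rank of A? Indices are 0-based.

rank = 3

[1] R0 <-> R1
[1] R0 /= 4  ⇒  (1, 6, 10, 6)
     R2 -= 4·R0  ⇒  (0, 6, 8, 5)
[2] R1 /= 3  ⇒  (0, 1, 8, 5)
     R0 -= 6·R1  ⇒  (1, 0, 6, 9)
     R2 -= 6·R1  ⇒  (0, 0, 4, 8)
[3] R2 /= 4  ⇒  (0, 0, 1, 2)
     R0 -= 6·R2  ⇒  (1, 0, 0, 8)
     R1 -= 8·R2  ⇒  (0, 1, 0, 0)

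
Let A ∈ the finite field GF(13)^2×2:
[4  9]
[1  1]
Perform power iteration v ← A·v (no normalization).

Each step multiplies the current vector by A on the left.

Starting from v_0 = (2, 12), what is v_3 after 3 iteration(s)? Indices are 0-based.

v_3 = (7, 5)

v_0 = (2, 12).
v_1 = A·v_0 = (12, 1).
v_2 = A·v_1 = (5, 0).
v_3 = A·v_2 = (7, 5).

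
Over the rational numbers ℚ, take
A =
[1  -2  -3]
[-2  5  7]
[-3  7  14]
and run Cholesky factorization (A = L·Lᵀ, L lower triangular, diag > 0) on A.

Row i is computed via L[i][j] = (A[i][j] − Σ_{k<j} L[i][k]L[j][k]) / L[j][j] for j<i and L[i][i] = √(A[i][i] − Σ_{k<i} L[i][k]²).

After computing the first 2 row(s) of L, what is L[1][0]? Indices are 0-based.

L[1][0] = -2

Step 1: L[0][0] = √(1) = 1.
  L[1][0] = (-2) / L[0][0] = -2.
Step 2: L[1][1] = √(1) = 1.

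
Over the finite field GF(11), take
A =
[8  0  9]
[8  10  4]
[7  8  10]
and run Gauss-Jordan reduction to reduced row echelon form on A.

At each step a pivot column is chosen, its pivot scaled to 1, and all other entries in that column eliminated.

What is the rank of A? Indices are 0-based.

step 1: normalize row 0 (÷8) = (1, 0, 8)
  row 1: subtract 8×row0 = (0, 10, 6)
  row 2: subtract 7×row0 = (0, 8, 9)
step 2: normalize row 1 (÷10) = (0, 1, 5)
  row 2: subtract 8×row1 = (0, 0, 2)
step 3: normalize row 2 (÷2) = (0, 0, 1)
  row 0: subtract 8×row2 = (1, 0, 0)
  row 1: subtract 5×row2 = (0, 1, 0)

rank = 3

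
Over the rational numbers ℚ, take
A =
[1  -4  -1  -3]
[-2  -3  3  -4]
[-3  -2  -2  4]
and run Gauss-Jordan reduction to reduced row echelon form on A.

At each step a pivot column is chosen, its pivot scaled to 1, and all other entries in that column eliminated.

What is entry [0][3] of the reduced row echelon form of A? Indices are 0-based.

M[0][3] = -24/23

step 1: normalize row 0 (÷1) = (1, -4, -1, -3)
  row 1: subtract -2×row0 = (0, -11, 1, -10)
  row 2: subtract -3×row0 = (0, -14, -5, -5)
step 2: normalize row 1 (÷-11) = (0, 1, -1/11, 10/11)
  row 0: subtract -4×row1 = (1, 0, -15/11, 7/11)
  row 2: subtract -14×row1 = (0, 0, -69/11, 85/11)
step 3: normalize row 2 (÷-69/11) = (0, 0, 1, -85/69)
  row 0: subtract -15/11×row2 = (1, 0, 0, -24/23)
  row 1: subtract -1/11×row2 = (0, 1, 0, 55/69)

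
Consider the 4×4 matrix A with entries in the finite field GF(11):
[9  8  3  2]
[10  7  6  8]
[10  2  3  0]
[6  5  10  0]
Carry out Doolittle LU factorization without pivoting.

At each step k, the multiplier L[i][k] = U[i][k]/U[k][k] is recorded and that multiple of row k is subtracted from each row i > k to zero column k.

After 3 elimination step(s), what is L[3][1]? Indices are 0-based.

[col 0] pivot 9
  R1 -= 6*R0 → (0, 3, 10, 7)  (L[1][0] := 6)
  R2 -= 6*R0 → (0, 9, 7, 10)  (L[2][0] := 6)
  R3 -= 8*R0 → (0, 7, 8, 6)  (L[3][0] := 8)
[col 1] pivot 3
  R2 -= 3*R1 → (0, 0, 10, 0)  (L[2][1] := 3)
  R3 -= 6*R1 → (0, 0, 3, 8)  (L[3][1] := 6)
[col 2] pivot 10
  R3 -= 8*R2 → (0, 0, 0, 8)  (L[3][2] := 8)

L[3][1] = 6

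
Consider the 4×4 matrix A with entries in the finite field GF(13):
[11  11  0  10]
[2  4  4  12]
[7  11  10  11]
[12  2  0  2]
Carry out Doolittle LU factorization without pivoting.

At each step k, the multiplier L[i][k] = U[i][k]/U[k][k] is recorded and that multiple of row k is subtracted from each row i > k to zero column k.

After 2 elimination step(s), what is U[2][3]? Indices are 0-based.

[col 0] pivot 11
  R1 -= 12*R0 → (0, 2, 4, 9)  (L[1][0] := 12)
  R2 -= 3*R0 → (0, 4, 10, 7)  (L[2][0] := 3)
  R3 -= 7*R0 → (0, 3, 0, 10)  (L[3][0] := 7)
[col 1] pivot 2
  R2 -= 2*R1 → (0, 0, 2, 2)  (L[2][1] := 2)
  R3 -= 8*R1 → (0, 0, 7, 3)  (L[3][1] := 8)

U[2][3] = 2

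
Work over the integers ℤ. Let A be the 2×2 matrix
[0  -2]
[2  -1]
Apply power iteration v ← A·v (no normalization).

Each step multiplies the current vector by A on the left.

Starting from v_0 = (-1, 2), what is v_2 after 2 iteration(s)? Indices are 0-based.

v_0 = (-1, 2).
v_1 = A·v_0 = (-4, -4).
v_2 = A·v_1 = (8, -4).

v_2 = (8, -4)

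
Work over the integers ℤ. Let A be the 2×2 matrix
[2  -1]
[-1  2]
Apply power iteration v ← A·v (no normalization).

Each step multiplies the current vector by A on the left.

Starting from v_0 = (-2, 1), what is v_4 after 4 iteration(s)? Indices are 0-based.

v_0 = (-2, 1).
v_1 = A·v_0 = (-5, 4).
v_2 = A·v_1 = (-14, 13).
v_3 = A·v_2 = (-41, 40).
v_4 = A·v_3 = (-122, 121).

v_4 = (-122, 121)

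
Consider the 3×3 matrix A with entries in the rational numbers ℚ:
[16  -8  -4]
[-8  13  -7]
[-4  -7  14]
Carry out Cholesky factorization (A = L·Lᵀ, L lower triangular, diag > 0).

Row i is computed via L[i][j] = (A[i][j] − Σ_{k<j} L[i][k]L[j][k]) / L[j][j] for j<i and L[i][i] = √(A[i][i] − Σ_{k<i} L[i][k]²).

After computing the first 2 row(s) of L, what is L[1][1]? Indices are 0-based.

L[1][1] = 3

Step 1: L[0][0] = √(16) = 4.
  L[1][0] = (-8) / L[0][0] = -2.
Step 2: L[1][1] = √(9) = 3.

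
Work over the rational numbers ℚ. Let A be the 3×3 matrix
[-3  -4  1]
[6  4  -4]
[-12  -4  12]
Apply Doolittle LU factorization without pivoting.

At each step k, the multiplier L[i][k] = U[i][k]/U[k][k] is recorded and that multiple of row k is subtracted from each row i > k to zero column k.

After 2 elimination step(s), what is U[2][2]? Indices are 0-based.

U[2][2] = 2

[col 0] pivot -3
  R1 -= -2*R0 → (0, -4, -2)  (L[1][0] := -2)
  R2 -= 4*R0 → (0, 12, 8)  (L[2][0] := 4)
[col 1] pivot -4
  R2 -= -3*R1 → (0, 0, 2)  (L[2][1] := -3)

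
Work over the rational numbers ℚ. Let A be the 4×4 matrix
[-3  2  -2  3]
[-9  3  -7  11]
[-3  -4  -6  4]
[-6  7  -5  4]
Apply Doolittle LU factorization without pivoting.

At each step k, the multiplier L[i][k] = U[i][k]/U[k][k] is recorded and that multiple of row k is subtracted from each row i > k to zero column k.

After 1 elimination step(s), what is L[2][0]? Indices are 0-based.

Step 1: pivot at (0,0) is -3.
  row1 ← row1 − (3)·row0  ⇒  L[1][0]=3, U row1=(0, -3, -1, 2)
  row2 ← row2 − (1)·row0  ⇒  L[2][0]=1, U row2=(0, -6, -4, 1)
  row3 ← row3 − (2)·row0  ⇒  L[3][0]=2, U row3=(0, 3, -1, -2)

L[2][0] = 1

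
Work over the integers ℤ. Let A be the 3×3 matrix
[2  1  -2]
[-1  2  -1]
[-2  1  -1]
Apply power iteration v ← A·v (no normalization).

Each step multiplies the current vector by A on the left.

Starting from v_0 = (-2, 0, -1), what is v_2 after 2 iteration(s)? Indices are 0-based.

v_0 = (-2, 0, -1).
v_1 = A·v_0 = (-2, 3, 5).
v_2 = A·v_1 = (-11, 3, 2).

v_2 = (-11, 3, 2)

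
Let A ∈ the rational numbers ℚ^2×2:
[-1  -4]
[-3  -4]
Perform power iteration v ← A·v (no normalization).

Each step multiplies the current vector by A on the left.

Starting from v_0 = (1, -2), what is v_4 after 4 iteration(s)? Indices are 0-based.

v_0 = (1, -2).
v_1 = A·v_0 = (7, 5).
v_2 = A·v_1 = (-27, -41).
v_3 = A·v_2 = (191, 245).
v_4 = A·v_3 = (-1171, -1553).

v_4 = (-1171, -1553)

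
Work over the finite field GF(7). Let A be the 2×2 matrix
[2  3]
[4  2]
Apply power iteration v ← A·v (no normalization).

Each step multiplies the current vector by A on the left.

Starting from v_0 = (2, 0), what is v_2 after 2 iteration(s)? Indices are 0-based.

v_0 = (2, 0).
v_1 = A·v_0 = (4, 1).
v_2 = A·v_1 = (4, 4).

v_2 = (4, 4)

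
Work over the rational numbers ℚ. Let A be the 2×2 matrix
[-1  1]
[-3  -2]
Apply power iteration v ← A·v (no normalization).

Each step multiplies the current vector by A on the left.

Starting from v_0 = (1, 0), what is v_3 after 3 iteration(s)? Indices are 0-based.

v_0 = (1, 0).
v_1 = A·v_0 = (-1, -3).
v_2 = A·v_1 = (-2, 9).
v_3 = A·v_2 = (11, -12).

v_3 = (11, -12)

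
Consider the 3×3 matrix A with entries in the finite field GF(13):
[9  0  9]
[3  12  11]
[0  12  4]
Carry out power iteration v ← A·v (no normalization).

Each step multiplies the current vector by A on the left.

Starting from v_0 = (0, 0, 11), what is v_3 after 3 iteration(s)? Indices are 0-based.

v_3 = (1, 10, 2)

v_0 = (0, 0, 11).
v_1 = A·v_0 = (8, 4, 5).
v_2 = A·v_1 = (0, 10, 3).
v_3 = A·v_2 = (1, 10, 2).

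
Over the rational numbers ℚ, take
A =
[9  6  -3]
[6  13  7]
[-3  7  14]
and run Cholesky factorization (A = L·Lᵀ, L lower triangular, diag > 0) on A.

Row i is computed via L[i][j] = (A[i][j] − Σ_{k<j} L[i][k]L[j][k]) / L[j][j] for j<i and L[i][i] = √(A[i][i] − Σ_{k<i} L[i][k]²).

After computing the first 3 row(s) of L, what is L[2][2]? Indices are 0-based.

L[2][2] = 2

Step 1: L[0][0] = √(9) = 3.
  L[1][0] = (6) / L[0][0] = 2.
Step 2: L[1][1] = √(9) = 3.
  L[2][0] = (-3) / L[0][0] = -1.
  L[2][1] = (9) / L[1][1] = 3.
Step 3: L[2][2] = √(4) = 2.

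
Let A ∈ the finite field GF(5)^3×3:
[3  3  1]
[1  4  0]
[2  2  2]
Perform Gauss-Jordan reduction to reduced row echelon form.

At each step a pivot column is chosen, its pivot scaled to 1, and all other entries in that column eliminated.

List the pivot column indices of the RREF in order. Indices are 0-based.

[1] R0 /= 3  ⇒  (1, 1, 2)
     R1 -= 1·R0  ⇒  (0, 3, 3)
     R2 -= 2·R0  ⇒  (0, 0, 3)
[2] R1 /= 3  ⇒  (0, 1, 1)
     R0 -= 1·R1  ⇒  (1, 0, 1)
[3] R2 /= 3  ⇒  (0, 0, 1)
     R0 -= 1·R2  ⇒  (1, 0, 0)
     R1 -= 1·R2  ⇒  (0, 1, 0)

pivot columns: 0, 1, 2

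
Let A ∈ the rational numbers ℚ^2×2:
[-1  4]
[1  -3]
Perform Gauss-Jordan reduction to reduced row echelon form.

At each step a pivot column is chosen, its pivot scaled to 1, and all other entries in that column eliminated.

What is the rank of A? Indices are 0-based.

rank = 2

[1] R0 /= -1  ⇒  (1, -4)
     R1 -= 1·R0  ⇒  (0, 1)
[2] R1 /= 1  ⇒  (0, 1)
     R0 -= -4·R1  ⇒  (1, 0)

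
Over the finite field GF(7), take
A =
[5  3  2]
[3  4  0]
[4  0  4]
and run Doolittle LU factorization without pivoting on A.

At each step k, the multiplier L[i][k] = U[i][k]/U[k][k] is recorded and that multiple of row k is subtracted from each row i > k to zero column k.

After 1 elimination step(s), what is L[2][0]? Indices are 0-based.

k=0: U[0][0]=5
  eliminate (1,0): mult=2, new row 1: (0, 5, 3); set L[1][0]=2
  eliminate (2,0): mult=5, new row 2: (0, 6, 1); set L[2][0]=5

L[2][0] = 5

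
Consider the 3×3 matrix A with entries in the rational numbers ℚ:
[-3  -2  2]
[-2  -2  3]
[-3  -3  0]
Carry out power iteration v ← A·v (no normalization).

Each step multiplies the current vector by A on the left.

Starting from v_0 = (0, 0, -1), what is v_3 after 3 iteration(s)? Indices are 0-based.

v_0 = (0, 0, -1).
v_1 = A·v_0 = (-2, -3, 0).
v_2 = A·v_1 = (12, 10, 15).
v_3 = A·v_2 = (-26, 1, -66).

v_3 = (-26, 1, -66)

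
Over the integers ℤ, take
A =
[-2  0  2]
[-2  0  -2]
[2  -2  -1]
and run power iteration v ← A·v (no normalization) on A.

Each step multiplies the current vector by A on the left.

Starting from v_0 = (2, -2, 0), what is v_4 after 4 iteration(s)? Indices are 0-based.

v_4 = (272, -16, -136)

v_0 = (2, -2, 0).
v_1 = A·v_0 = (-4, -4, 8).
v_2 = A·v_1 = (24, -8, -8).
v_3 = A·v_2 = (-64, -32, 72).
v_4 = A·v_3 = (272, -16, -136).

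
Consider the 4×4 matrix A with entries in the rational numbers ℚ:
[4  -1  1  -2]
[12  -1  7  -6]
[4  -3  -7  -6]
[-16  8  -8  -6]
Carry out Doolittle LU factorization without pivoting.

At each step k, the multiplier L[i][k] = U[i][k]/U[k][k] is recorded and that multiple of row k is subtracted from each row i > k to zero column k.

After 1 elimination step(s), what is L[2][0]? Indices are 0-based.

L[2][0] = 1

[col 0] pivot 4
  R1 -= 3*R0 → (0, 2, 4, 0)  (L[1][0] := 3)
  R2 -= 1*R0 → (0, -2, -8, -4)  (L[2][0] := 1)
  R3 -= -4*R0 → (0, 4, -4, -14)  (L[3][0] := -4)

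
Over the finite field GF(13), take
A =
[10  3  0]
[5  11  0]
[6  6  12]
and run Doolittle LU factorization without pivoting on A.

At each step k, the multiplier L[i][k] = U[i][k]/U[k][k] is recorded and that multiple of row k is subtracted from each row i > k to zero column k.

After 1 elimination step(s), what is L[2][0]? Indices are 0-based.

[col 0] pivot 10
  R1 -= 7*R0 → (0, 3, 0)  (L[1][0] := 7)
  R2 -= 11*R0 → (0, 12, 12)  (L[2][0] := 11)

L[2][0] = 11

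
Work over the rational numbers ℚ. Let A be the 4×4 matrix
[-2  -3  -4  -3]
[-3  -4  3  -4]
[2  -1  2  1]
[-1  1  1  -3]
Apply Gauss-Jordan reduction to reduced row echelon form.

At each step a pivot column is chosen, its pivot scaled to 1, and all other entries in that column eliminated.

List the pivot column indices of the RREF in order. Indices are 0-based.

pivot(0,0)=-2: scale R0 → (1, 3/2, 2, 3/2)
  clear (1,0): R1 −= (-3)R0 → (0, 1/2, 9, 1/2)
  clear (2,0): R2 −= (2)R0 → (0, -4, -2, -2)
  clear (3,0): R3 −= (-1)R0 → (0, 5/2, 3, -3/2)
pivot(1,1)=1/2: scale R1 → (0, 1, 18, 1)
  clear (0,1): R0 −= (3/2)R1 → (1, 0, -25, 0)
  clear (2,1): R2 −= (-4)R1 → (0, 0, 70, 2)
  clear (3,1): R3 −= (5/2)R1 → (0, 0, -42, -4)
pivot(2,2)=70: scale R2 → (0, 0, 1, 1/35)
  clear (0,2): R0 −= (-25)R2 → (1, 0, 0, 5/7)
  clear (1,2): R1 −= (18)R2 → (0, 1, 0, 17/35)
  clear (3,2): R3 −= (-42)R2 → (0, 0, 0, -14/5)
pivot(3,3)=-14/5: scale R3 → (0, 0, 0, 1)
  clear (0,3): R0 −= (5/7)R3 → (1, 0, 0, 0)
  clear (1,3): R1 −= (17/35)R3 → (0, 1, 0, 0)
  clear (2,3): R2 −= (1/35)R3 → (0, 0, 1, 0)

pivot columns: 0, 1, 2, 3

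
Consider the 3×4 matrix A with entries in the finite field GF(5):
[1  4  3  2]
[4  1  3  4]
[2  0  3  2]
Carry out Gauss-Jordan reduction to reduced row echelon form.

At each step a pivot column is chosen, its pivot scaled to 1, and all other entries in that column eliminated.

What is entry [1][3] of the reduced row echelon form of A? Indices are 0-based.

M[1][3] = 3

[1] R0 /= 1  ⇒  (1, 4, 3, 2)
     R1 -= 4·R0  ⇒  (0, 0, 1, 1)
     R2 -= 2·R0  ⇒  (0, 2, 2, 3)
[2] R1 <-> R2
[2] R1 /= 2  ⇒  (0, 1, 1, 4)
     R0 -= 4·R1  ⇒  (1, 0, 4, 1)
[3] R2 /= 1  ⇒  (0, 0, 1, 1)
     R0 -= 4·R2  ⇒  (1, 0, 0, 2)
     R1 -= 1·R2  ⇒  (0, 1, 0, 3)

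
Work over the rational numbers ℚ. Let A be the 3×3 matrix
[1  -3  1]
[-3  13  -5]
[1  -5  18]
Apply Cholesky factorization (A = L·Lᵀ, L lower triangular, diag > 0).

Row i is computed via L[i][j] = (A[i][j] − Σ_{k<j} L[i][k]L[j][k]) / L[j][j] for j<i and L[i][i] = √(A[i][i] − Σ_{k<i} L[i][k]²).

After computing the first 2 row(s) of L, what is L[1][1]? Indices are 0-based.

Step 1: L[0][0] = √(1) = 1.
  L[1][0] = (-3) / L[0][0] = -3.
Step 2: L[1][1] = √(4) = 2.

L[1][1] = 2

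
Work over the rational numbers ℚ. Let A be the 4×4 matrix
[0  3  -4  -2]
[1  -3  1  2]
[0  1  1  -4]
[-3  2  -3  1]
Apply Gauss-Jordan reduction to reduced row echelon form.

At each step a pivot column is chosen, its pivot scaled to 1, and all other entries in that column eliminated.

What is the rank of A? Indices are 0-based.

rank = 4

[1] R0 <-> R1
[1] R0 /= 1  ⇒  (1, -3, 1, 2)
     R3 -= -3·R0  ⇒  (0, -7, 0, 7)
[2] R1 /= 3  ⇒  (0, 1, -4/3, -2/3)
     R0 -= -3·R1  ⇒  (1, 0, -3, 0)
     R2 -= 1·R1  ⇒  (0, 0, 7/3, -10/3)
     R3 -= -7·R1  ⇒  (0, 0, -28/3, 7/3)
[3] R2 /= 7/3  ⇒  (0, 0, 1, -10/7)
     R0 -= -3·R2  ⇒  (1, 0, 0, -30/7)
     R1 -= -4/3·R2  ⇒  (0, 1, 0, -18/7)
     R3 -= -28/3·R2  ⇒  (0, 0, 0, -11)
[4] R3 /= -11  ⇒  (0, 0, 0, 1)
     R0 -= -30/7·R3  ⇒  (1, 0, 0, 0)
     R1 -= -18/7·R3  ⇒  (0, 1, 0, 0)
     R2 -= -10/7·R3  ⇒  (0, 0, 1, 0)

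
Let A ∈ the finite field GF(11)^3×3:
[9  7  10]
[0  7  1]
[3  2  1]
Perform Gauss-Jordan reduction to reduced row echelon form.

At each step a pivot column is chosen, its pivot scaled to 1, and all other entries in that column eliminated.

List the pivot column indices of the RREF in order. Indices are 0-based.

pivot columns: 0, 1, 2

[1] R0 /= 9  ⇒  (1, 2, 6)
     R2 -= 3·R0  ⇒  (0, 7, 5)
[2] R1 /= 7  ⇒  (0, 1, 8)
     R0 -= 2·R1  ⇒  (1, 0, 1)
     R2 -= 7·R1  ⇒  (0, 0, 4)
[3] R2 /= 4  ⇒  (0, 0, 1)
     R0 -= 1·R2  ⇒  (1, 0, 0)
     R1 -= 8·R2  ⇒  (0, 1, 0)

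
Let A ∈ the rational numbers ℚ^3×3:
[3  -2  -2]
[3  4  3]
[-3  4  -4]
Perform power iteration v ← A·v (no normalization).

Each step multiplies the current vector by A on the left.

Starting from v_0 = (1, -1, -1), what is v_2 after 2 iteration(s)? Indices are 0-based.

v_2 = (35, -4, -25)

v_0 = (1, -1, -1).
v_1 = A·v_0 = (7, -4, -3).
v_2 = A·v_1 = (35, -4, -25).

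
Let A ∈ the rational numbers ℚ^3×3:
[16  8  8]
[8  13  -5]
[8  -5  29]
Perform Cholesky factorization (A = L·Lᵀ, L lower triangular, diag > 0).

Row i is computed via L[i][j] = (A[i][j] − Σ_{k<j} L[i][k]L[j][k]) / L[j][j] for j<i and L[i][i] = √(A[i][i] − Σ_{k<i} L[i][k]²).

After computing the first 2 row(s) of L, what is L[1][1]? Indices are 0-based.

L[1][1] = 3

Step 1: L[0][0] = √(16) = 4.
  L[1][0] = (8) / L[0][0] = 2.
Step 2: L[1][1] = √(9) = 3.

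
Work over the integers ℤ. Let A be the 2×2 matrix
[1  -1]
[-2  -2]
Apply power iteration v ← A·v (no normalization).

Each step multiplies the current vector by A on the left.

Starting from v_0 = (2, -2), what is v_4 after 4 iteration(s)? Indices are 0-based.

v_4 = (4, -40)

v_0 = (2, -2).
v_1 = A·v_0 = (4, 0).
v_2 = A·v_1 = (4, -8).
v_3 = A·v_2 = (12, 8).
v_4 = A·v_3 = (4, -40).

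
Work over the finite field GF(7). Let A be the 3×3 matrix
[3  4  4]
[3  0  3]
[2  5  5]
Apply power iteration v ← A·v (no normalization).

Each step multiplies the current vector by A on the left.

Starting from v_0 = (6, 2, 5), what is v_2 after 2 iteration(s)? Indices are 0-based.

v_2 = (3, 6, 2)

v_0 = (6, 2, 5).
v_1 = A·v_0 = (4, 5, 5).
v_2 = A·v_1 = (3, 6, 2).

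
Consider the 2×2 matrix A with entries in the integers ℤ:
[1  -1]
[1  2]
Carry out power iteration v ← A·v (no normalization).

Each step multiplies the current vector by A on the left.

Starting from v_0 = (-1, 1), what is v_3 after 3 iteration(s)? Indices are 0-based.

v_3 = (-3, -3)

v_0 = (-1, 1).
v_1 = A·v_0 = (-2, 1).
v_2 = A·v_1 = (-3, 0).
v_3 = A·v_2 = (-3, -3).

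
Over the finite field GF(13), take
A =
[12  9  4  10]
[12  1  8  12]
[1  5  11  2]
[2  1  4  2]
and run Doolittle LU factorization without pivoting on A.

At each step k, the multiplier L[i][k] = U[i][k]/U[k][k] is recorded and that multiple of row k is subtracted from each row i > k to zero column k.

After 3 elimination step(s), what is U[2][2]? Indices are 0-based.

Step 1: pivot at (0,0) is 12.
  row1 ← row1 − (1)·row0  ⇒  L[1][0]=1, U row1=(0, 5, 4, 2)
  row2 ← row2 − (12)·row0  ⇒  L[2][0]=12, U row2=(0, 1, 2, 12)
  row3 ← row3 − (11)·row0  ⇒  L[3][0]=11, U row3=(0, 6, 12, 9)
Step 2: pivot at (1,1) is 5.
  row2 ← row2 − (8)·row1  ⇒  L[2][1]=8, U row2=(0, 0, 9, 9)
  row3 ← row3 − (9)·row1  ⇒  L[3][1]=9, U row3=(0, 0, 2, 4)
Step 3: pivot at (2,2) is 9.
  row3 ← row3 − (6)·row2  ⇒  L[3][2]=6, U row3=(0, 0, 0, 2)

U[2][2] = 9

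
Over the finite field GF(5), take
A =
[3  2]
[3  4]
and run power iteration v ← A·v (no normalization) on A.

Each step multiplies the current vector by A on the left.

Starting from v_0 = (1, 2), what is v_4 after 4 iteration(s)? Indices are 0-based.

v_4 = (0, 3)

v_0 = (1, 2).
v_1 = A·v_0 = (2, 1).
v_2 = A·v_1 = (3, 0).
v_3 = A·v_2 = (4, 4).
v_4 = A·v_3 = (0, 3).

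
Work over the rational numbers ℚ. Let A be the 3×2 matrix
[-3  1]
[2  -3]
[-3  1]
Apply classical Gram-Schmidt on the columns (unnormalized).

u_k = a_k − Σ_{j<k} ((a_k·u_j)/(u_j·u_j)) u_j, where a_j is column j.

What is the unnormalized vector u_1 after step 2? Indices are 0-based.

u_1 = (-7/11, -21/11, -7/11)

Step 1: u_0 = a_0 = (-3, 2, -3).
Step 2: u_1 = a_1 − (-6/11)·u_0 = (-7/11, -21/11, -7/11).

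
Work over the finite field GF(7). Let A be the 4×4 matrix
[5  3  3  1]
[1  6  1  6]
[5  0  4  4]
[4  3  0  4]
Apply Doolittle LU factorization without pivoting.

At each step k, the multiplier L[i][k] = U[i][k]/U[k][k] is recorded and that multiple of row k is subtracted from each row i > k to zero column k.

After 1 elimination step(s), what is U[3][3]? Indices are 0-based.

[col 0] pivot 5
  R1 -= 3*R0 → (0, 4, 6, 3)  (L[1][0] := 3)
  R2 -= 1*R0 → (0, 4, 1, 3)  (L[2][0] := 1)
  R3 -= 5*R0 → (0, 2, 6, 6)  (L[3][0] := 5)

U[3][3] = 6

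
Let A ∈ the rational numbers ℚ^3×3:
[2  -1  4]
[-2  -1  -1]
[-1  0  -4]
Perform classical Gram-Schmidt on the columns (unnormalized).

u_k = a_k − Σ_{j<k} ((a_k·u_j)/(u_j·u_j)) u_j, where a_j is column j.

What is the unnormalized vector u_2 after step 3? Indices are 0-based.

Step 1: u_0 = a_0 = (2, -2, -1).
Step 2: u_1 = a_1 − (0)·u_0 = (-1, -1, 0).
Step 3: u_2 = a_2 − (14/9)·u_0 − (-3/2)·u_1 = (-11/18, 11/18, -22/9).

u_2 = (-11/18, 11/18, -22/9)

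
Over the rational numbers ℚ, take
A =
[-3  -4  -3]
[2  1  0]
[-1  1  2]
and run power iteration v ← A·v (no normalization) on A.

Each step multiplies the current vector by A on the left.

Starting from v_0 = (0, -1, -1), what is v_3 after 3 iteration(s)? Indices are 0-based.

v_3 = (14, -3, -7)

v_0 = (0, -1, -1).
v_1 = A·v_0 = (7, -1, -3).
v_2 = A·v_1 = (-8, 13, -14).
v_3 = A·v_2 = (14, -3, -7).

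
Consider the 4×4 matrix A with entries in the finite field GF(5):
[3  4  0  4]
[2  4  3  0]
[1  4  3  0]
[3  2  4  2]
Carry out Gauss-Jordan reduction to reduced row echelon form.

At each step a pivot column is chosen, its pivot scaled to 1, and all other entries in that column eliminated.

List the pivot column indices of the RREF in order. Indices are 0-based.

step 1: normalize row 0 (÷3) = (1, 3, 0, 3)
  row 1: subtract 2×row0 = (0, 3, 3, 4)
  row 2: subtract 1×row0 = (0, 1, 3, 2)
  row 3: subtract 3×row0 = (0, 3, 4, 3)
step 2: normalize row 1 (÷3) = (0, 1, 1, 3)
  row 0: subtract 3×row1 = (1, 0, 2, 4)
  row 2: subtract 1×row1 = (0, 0, 2, 4)
  row 3: subtract 3×row1 = (0, 0, 1, 4)
step 3: normalize row 2 (÷2) = (0, 0, 1, 2)
  row 0: subtract 2×row2 = (1, 0, 0, 0)
  row 1: subtract 1×row2 = (0, 1, 0, 1)
  row 3: subtract 1×row2 = (0, 0, 0, 2)
step 4: normalize row 3 (÷2) = (0, 0, 0, 1)
  row 1: subtract 1×row3 = (0, 1, 0, 0)
  row 2: subtract 2×row3 = (0, 0, 1, 0)

pivot columns: 0, 1, 2, 3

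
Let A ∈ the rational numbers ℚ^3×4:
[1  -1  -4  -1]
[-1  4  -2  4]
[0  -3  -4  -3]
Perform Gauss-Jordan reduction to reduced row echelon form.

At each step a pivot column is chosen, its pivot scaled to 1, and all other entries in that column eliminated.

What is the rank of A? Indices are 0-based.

rank = 3

pivot(0,0)=1: scale R0 → (1, -1, -4, -1)
  clear (1,0): R1 −= (-1)R0 → (0, 3, -6, 3)
pivot(1,1)=3: scale R1 → (0, 1, -2, 1)
  clear (0,1): R0 −= (-1)R1 → (1, 0, -6, 0)
  clear (2,1): R2 −= (-3)R1 → (0, 0, -10, 0)
pivot(2,2)=-10: scale R2 → (0, 0, 1, 0)
  clear (0,2): R0 −= (-6)R2 → (1, 0, 0, 0)
  clear (1,2): R1 −= (-2)R2 → (0, 1, 0, 1)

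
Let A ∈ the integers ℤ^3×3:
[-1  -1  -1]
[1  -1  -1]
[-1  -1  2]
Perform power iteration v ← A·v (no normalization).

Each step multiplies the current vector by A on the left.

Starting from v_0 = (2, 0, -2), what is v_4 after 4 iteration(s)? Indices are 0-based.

v_0 = (2, 0, -2).
v_1 = A·v_0 = (0, 4, -6).
v_2 = A·v_1 = (2, 2, -16).
v_3 = A·v_2 = (12, 16, -36).
v_4 = A·v_3 = (8, 32, -100).

v_4 = (8, 32, -100)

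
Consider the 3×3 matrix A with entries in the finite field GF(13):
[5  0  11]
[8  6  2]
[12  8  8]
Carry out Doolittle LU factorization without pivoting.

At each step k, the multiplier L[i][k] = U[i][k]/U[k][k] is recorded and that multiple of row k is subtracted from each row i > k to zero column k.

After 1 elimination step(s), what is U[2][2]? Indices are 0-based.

Step 1: pivot at (0,0) is 5.
  row1 ← row1 − (12)·row0  ⇒  L[1][0]=12, U row1=(0, 6, 0)
  row2 ← row2 − (5)·row0  ⇒  L[2][0]=5, U row2=(0, 8, 5)

U[2][2] = 5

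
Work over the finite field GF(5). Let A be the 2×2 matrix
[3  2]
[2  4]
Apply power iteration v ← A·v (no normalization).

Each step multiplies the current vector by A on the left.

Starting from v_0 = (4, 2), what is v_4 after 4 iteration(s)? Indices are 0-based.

v_4 = (4, 0)

v_0 = (4, 2).
v_1 = A·v_0 = (1, 1).
v_2 = A·v_1 = (0, 1).
v_3 = A·v_2 = (2, 4).
v_4 = A·v_3 = (4, 0).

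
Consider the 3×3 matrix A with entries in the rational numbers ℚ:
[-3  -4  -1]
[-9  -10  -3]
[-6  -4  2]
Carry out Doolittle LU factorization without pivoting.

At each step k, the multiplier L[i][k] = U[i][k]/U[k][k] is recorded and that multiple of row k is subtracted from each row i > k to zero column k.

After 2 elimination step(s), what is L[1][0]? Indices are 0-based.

L[1][0] = 3

Step 1: pivot at (0,0) is -3.
  row1 ← row1 − (3)·row0  ⇒  L[1][0]=3, U row1=(0, 2, 0)
  row2 ← row2 − (2)·row0  ⇒  L[2][0]=2, U row2=(0, 4, 4)
Step 2: pivot at (1,1) is 2.
  row2 ← row2 − (2)·row1  ⇒  L[2][1]=2, U row2=(0, 0, 4)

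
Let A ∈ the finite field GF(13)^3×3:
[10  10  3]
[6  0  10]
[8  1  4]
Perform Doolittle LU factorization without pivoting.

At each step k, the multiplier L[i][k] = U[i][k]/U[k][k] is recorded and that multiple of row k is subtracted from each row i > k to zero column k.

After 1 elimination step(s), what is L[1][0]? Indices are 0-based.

L[1][0] = 11

Step 1: pivot at (0,0) is 10.
  row1 ← row1 − (11)·row0  ⇒  L[1][0]=11, U row1=(0, 7, 3)
  row2 ← row2 − (6)·row0  ⇒  L[2][0]=6, U row2=(0, 6, 12)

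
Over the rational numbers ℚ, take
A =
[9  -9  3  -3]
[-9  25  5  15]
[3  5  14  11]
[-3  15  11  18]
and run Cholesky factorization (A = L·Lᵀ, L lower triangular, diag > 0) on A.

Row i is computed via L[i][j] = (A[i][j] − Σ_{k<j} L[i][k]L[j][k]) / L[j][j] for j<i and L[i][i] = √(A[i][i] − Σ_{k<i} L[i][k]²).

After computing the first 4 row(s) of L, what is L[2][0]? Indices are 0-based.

Step 1: L[0][0] = √(9) = 3.
  L[1][0] = (-9) / L[0][0] = -3.
Step 2: L[1][1] = √(16) = 4.
  L[2][0] = (3) / L[0][0] = 1.
  L[2][1] = (8) / L[1][1] = 2.
Step 3: L[2][2] = √(9) = 3.
  L[3][0] = (-3) / L[0][0] = -1.
  L[3][1] = (12) / L[1][1] = 3.
  L[3][2] = (6) / L[2][2] = 2.
Step 4: L[3][3] = √(4) = 2.

L[2][0] = 1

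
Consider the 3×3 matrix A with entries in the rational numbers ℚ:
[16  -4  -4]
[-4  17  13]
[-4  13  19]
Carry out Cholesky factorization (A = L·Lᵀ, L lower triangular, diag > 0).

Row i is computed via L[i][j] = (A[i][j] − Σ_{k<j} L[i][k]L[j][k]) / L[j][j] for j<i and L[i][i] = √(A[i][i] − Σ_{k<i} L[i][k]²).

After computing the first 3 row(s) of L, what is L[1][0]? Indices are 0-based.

Step 1: L[0][0] = √(16) = 4.
  L[1][0] = (-4) / L[0][0] = -1.
Step 2: L[1][1] = √(16) = 4.
  L[2][0] = (-4) / L[0][0] = -1.
  L[2][1] = (12) / L[1][1] = 3.
Step 3: L[2][2] = √(9) = 3.

L[1][0] = -1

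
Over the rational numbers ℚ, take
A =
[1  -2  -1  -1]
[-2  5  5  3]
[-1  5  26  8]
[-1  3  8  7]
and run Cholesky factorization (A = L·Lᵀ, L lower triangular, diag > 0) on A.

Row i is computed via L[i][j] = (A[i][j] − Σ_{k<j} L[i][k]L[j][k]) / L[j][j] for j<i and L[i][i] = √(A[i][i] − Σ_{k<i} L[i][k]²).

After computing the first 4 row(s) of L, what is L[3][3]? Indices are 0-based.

L[3][3] = 2

Step 1: L[0][0] = √(1) = 1.
  L[1][0] = (-2) / L[0][0] = -2.
Step 2: L[1][1] = √(1) = 1.
  L[2][0] = (-1) / L[0][0] = -1.
  L[2][1] = (3) / L[1][1] = 3.
Step 3: L[2][2] = √(16) = 4.
  L[3][0] = (-1) / L[0][0] = -1.
  L[3][1] = (1) / L[1][1] = 1.
  L[3][2] = (4) / L[2][2] = 1.
Step 4: L[3][3] = √(4) = 2.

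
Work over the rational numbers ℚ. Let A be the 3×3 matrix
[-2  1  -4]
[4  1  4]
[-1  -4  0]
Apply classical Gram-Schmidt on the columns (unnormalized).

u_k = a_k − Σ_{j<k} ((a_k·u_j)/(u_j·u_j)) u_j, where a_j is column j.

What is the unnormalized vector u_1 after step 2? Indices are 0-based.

Step 1: u_0 = a_0 = (-2, 4, -1).
Step 2: u_1 = a_1 − (2/7)·u_0 = (11/7, -1/7, -26/7).

u_1 = (11/7, -1/7, -26/7)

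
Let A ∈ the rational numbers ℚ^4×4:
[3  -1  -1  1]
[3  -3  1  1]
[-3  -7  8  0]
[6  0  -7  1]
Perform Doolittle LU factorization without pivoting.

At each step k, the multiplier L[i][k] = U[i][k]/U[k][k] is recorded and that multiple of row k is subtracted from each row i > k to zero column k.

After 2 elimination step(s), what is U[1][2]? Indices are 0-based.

U[1][2] = 2

k=0: U[0][0]=3
  eliminate (1,0): mult=1, new row 1: (0, -2, 2, 0); set L[1][0]=1
  eliminate (2,0): mult=-1, new row 2: (0, -8, 7, 1); set L[2][0]=-1
  eliminate (3,0): mult=2, new row 3: (0, 2, -5, -1); set L[3][0]=2
k=1: U[1][1]=-2
  eliminate (2,1): mult=4, new row 2: (0, 0, -1, 1); set L[2][1]=4
  eliminate (3,1): mult=-1, new row 3: (0, 0, -3, -1); set L[3][1]=-1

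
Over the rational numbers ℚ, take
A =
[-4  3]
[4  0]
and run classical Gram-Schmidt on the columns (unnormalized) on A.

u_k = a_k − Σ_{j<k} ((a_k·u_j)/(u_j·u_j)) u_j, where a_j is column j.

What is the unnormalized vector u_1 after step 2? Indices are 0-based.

u_1 = (3/2, 3/2)

Step 1: u_0 = a_0 = (-4, 4).
Step 2: u_1 = a_1 − (-3/8)·u_0 = (3/2, 3/2).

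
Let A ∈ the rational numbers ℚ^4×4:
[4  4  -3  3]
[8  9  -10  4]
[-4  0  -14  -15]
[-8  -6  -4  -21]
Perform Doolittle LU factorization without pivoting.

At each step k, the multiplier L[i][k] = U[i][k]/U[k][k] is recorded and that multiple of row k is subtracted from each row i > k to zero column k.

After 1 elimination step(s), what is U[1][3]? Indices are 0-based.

U[1][3] = -2

[col 0] pivot 4
  R1 -= 2*R0 → (0, 1, -4, -2)  (L[1][0] := 2)
  R2 -= -1*R0 → (0, 4, -17, -12)  (L[2][0] := -1)
  R3 -= -2*R0 → (0, 2, -10, -15)  (L[3][0] := -2)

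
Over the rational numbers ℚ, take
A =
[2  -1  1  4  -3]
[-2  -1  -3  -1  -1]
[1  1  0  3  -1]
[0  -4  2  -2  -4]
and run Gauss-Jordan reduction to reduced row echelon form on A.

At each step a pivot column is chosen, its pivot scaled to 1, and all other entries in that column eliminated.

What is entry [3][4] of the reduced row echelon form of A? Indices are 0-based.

M[3][4] = -2

pivot(0,0)=2: scale R0 → (1, -1/2, 1/2, 2, -3/2)
  clear (1,0): R1 −= (-2)R0 → (0, -2, -2, 3, -4)
  clear (2,0): R2 −= (1)R0 → (0, 3/2, -1/2, 1, 1/2)
pivot(1,1)=-2: scale R1 → (0, 1, 1, -3/2, 2)
  clear (0,1): R0 −= (-1/2)R1 → (1, 0, 1, 5/4, -1/2)
  clear (2,1): R2 −= (3/2)R1 → (0, 0, -2, 13/4, -5/2)
  clear (3,1): R3 −= (-4)R1 → (0, 0, 6, -8, 4)
pivot(2,2)=-2: scale R2 → (0, 0, 1, -13/8, 5/4)
  clear (0,2): R0 −= (1)R2 → (1, 0, 0, 23/8, -7/4)
  clear (1,2): R1 −= (1)R2 → (0, 1, 0, 1/8, 3/4)
  clear (3,2): R3 −= (6)R2 → (0, 0, 0, 7/4, -7/2)
pivot(3,3)=7/4: scale R3 → (0, 0, 0, 1, -2)
  clear (0,3): R0 −= (23/8)R3 → (1, 0, 0, 0, 4)
  clear (1,3): R1 −= (1/8)R3 → (0, 1, 0, 0, 1)
  clear (2,3): R2 −= (-13/8)R3 → (0, 0, 1, 0, -2)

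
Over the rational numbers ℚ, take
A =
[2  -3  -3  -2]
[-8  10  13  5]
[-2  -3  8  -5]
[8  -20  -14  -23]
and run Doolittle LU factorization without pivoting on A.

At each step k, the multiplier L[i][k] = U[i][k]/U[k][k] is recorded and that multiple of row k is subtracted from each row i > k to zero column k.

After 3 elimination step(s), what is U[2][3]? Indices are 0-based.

U[2][3] = 2

k=0: U[0][0]=2
  eliminate (1,0): mult=-4, new row 1: (0, -2, 1, -3); set L[1][0]=-4
  eliminate (2,0): mult=-1, new row 2: (0, -6, 5, -7); set L[2][0]=-1
  eliminate (3,0): mult=4, new row 3: (0, -8, -2, -15); set L[3][0]=4
k=1: U[1][1]=-2
  eliminate (2,1): mult=3, new row 2: (0, 0, 2, 2); set L[2][1]=3
  eliminate (3,1): mult=4, new row 3: (0, 0, -6, -3); set L[3][1]=4
k=2: U[2][2]=2
  eliminate (3,2): mult=-3, new row 3: (0, 0, 0, 3); set L[3][2]=-3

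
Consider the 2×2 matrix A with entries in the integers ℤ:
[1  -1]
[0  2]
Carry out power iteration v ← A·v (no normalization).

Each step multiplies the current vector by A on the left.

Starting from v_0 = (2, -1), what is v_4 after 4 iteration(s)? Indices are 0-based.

v_0 = (2, -1).
v_1 = A·v_0 = (3, -2).
v_2 = A·v_1 = (5, -4).
v_3 = A·v_2 = (9, -8).
v_4 = A·v_3 = (17, -16).

v_4 = (17, -16)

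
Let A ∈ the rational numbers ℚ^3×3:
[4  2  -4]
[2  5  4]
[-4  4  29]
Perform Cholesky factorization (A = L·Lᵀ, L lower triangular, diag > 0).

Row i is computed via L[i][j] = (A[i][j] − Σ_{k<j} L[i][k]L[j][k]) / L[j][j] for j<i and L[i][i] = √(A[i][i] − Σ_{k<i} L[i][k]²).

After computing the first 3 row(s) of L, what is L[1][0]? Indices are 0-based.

Step 1: L[0][0] = √(4) = 2.
  L[1][0] = (2) / L[0][0] = 1.
Step 2: L[1][1] = √(4) = 2.
  L[2][0] = (-4) / L[0][0] = -2.
  L[2][1] = (6) / L[1][1] = 3.
Step 3: L[2][2] = √(16) = 4.

L[1][0] = 1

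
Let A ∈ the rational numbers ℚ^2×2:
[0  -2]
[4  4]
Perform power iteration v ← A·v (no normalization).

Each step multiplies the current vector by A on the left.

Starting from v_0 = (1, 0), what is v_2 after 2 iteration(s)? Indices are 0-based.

v_2 = (-8, 16)

v_0 = (1, 0).
v_1 = A·v_0 = (0, 4).
v_2 = A·v_1 = (-8, 16).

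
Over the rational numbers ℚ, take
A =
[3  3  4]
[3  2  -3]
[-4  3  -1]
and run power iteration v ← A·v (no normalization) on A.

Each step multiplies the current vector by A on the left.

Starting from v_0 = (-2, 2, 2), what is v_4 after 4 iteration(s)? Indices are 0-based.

v_4 = (-592, 572, 1932)

v_0 = (-2, 2, 2).
v_1 = A·v_0 = (8, -8, 12).
v_2 = A·v_1 = (48, -28, -68).
v_3 = A·v_2 = (-212, 292, -208).
v_4 = A·v_3 = (-592, 572, 1932).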